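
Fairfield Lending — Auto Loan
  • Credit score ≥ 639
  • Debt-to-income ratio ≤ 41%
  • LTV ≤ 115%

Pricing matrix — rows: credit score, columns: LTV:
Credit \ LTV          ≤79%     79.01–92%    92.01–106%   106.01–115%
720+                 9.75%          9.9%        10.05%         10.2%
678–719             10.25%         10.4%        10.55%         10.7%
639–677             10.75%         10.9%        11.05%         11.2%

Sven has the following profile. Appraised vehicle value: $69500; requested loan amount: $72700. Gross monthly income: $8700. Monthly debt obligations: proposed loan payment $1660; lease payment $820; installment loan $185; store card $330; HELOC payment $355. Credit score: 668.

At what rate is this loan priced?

Credit score 668 ≥ 639; Total monthly debts = (1,660 + 820 + 185 + 330 + 355) = 3,350. DTI = 3,350/8,700 = 38.5% ≤ 41%
Loan-to-value = 72,700/69,500 = 104.6% — pass (115% max)
Score 668 is in the 639–677 band; LTV 104.6% is in the 92.01–106% band → 11.05%.

11.05%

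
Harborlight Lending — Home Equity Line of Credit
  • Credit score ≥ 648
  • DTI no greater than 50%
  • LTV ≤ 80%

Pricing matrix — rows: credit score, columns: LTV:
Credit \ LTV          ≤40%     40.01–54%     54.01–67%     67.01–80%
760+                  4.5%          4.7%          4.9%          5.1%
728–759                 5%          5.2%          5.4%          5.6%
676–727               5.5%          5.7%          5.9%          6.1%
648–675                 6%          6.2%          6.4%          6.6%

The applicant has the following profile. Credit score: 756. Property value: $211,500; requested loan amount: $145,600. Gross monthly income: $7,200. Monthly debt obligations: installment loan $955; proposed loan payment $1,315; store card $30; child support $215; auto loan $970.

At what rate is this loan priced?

5.6%

Credit score 756 ≥ 648; Total monthly debts = (955 + 1,315 + 30 + 215 + 970) = 3,485. DTI = 3,485/7,200 = 48.4% ≤ 50%
Loan-to-value = 145,600/211,500 = 68.8% — pass (80% max)
Score 756 is in the 728–759 band; LTV 68.8% is in the 67.01–80% band → 5.6%.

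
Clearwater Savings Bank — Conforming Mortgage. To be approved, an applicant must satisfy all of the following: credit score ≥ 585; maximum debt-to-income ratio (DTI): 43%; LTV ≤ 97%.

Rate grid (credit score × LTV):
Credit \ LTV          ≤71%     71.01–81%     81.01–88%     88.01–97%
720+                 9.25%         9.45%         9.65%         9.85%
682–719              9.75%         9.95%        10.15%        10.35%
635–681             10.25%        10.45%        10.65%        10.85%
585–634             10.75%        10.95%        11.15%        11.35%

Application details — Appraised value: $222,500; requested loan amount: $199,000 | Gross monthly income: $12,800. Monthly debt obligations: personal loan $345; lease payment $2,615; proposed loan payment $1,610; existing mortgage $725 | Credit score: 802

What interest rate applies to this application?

9.85%

Credit score 802 ≥ 585; Total monthly debts = (345 + 2,615 + 1,610 + 725) = 5,295. DTI: 5,295 ÷ 12,800 = 41.4%, within the 43% cap
LTV: 199,000 ÷ 222,500 = 89.4%, within 97% cap
Score 802 is in the 720+ band; LTV 89.4% is in the 88.01–97% band → 9.85%.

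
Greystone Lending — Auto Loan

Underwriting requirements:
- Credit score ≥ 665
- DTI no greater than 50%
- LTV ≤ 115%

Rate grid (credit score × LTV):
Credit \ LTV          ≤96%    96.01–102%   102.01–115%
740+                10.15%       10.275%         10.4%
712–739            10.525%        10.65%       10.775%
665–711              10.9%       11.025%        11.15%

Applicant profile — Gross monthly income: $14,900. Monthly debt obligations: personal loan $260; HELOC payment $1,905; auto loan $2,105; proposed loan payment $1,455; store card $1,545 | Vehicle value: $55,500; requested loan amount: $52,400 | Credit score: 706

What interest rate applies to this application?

Credit score 706 ≥ 665; Total monthly debts = (260 + 1,905 + 2,105 + 1,455 + 1,545) = 7,270. DTI = 7,270/14,900 = 48.8% ≤ 50%
LTV = 52,400/55,500 = 94.4% ≤ 115%
Credit 706 → row 665–711; LTV 94.4% → column ≤96%. Grid cell → 10.9%.

10.9%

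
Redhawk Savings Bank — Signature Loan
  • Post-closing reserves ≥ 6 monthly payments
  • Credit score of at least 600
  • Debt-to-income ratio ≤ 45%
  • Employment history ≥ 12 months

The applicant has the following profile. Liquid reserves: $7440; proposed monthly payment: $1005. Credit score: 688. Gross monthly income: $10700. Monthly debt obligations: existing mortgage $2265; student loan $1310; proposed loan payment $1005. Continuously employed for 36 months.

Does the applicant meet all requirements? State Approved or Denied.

Approved

Reserves: 7,440 ÷ 1,005 = 7.4 months (meets 6-month minimum)
Credit score 688 ≥ 600 (meets)
Total monthly debts = (2,265 + 1,310 + 1,005) = 4,580. DTI: 4,580 ÷ 10,700 = 42.8%, within the 45% cap
Employment 36 ≥ 12 months
All criteria satisfied.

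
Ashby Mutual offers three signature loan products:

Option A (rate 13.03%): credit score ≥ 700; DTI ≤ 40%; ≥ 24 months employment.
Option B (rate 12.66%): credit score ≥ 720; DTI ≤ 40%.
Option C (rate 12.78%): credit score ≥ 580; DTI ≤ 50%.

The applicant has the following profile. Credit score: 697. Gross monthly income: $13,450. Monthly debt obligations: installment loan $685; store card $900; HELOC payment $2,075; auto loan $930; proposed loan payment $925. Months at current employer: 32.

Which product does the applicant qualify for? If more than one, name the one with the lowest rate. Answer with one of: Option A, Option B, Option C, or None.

Option C

Total debts = (685 + 900 + 2,075 + 930 + 925) = 5,515; DTI = 5,515/13,450 = 41%.
Option A: score 697 < 700; DTI 41% > 40%; employment 32 ≥ 24 mo → does not qualify.
Option B: score 697 < 720; DTI 41% > 40% → does not qualify.
Option C: score 697 ≥ 580; DTI 41% ≤ 50% → qualifies.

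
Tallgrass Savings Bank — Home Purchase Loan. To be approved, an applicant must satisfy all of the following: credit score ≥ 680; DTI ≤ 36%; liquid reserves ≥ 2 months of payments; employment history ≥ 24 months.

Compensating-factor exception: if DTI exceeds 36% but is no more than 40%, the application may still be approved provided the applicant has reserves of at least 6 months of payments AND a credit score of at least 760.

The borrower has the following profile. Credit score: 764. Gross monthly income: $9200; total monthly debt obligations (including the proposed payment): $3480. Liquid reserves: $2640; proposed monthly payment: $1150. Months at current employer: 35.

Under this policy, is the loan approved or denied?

Denied

Credit score 764 ≥ 680 (meets base)
DTI = 3,480/9,200 = 37.8% > 36% — standard DTI limit exceeded.
Reserves: 2,640 ÷ 1,150 = 2.3 months (meets 2-month minimum)
Employment 35 ≥ 24 months
37.8% falls in the override range (36%–40%), so the compensating-factor test applies.
Reserves 2.3 < 6 months; credit score 764 ≥ 760.
Compensating-factor requirement not fully met.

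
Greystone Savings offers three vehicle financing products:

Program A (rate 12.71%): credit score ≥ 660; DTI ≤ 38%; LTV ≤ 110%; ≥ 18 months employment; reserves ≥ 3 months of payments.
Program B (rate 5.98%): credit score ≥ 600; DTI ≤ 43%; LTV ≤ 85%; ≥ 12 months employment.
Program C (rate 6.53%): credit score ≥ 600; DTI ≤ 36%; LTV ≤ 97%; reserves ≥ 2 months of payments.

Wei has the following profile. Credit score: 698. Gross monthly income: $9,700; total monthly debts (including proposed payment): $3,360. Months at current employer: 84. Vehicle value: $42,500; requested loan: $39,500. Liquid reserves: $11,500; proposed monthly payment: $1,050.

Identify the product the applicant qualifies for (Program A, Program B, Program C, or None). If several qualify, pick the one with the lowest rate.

DTI = 3,360/9,700 = 34.6%.
LTV = 39,500/42,500 = 92.9%.
Reserves = 11,500/1,050 = 11.0 months.
Program A: score 698 ≥ 660; DTI 34.6% ≤ 38%; LTV 92.9% ≤ 110%; employment 84 ≥ 18 mo; reserves 11.0 ≥ 3 mo → qualifies.
Program B: score 698 ≥ 600; DTI 34.6% ≤ 43%; LTV 92.9% > 85%; employment 84 ≥ 12 mo → does not qualify.
Program C: score 698 ≥ 600; DTI 34.6% ≤ 36%; LTV 92.9% ≤ 97%; reserves 11.0 ≥ 2 mo → qualifies.
Qualifying: Program A, Program C. Lowest rate is 6.53% → Program C.

Program C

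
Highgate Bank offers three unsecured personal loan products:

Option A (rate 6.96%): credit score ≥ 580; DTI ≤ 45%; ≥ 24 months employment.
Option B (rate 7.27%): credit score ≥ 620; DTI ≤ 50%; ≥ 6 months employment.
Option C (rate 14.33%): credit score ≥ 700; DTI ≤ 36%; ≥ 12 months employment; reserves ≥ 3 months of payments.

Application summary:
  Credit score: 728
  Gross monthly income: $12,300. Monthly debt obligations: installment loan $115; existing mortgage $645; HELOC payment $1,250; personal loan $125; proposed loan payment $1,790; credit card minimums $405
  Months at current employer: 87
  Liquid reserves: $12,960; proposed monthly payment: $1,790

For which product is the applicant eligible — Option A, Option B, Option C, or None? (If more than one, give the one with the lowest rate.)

Option A

Total debts = (115 + 645 + 1,250 + 125 + 1,790 + 405) = 4,330; DTI = 4,330/12,300 = 35.2%.
Reserves = 12,960/1,790 = 7.2 months.
Option A: score 728 ≥ 580; DTI 35.2% ≤ 45%; employment 87 ≥ 24 mo → qualifies.
Option B: score 728 ≥ 620; DTI 35.2% ≤ 50%; employment 87 ≥ 6 mo → qualifies.
Option C: score 728 ≥ 700; DTI 35.2% ≤ 36%; employment 87 ≥ 12 mo; reserves 7.2 ≥ 3 mo → qualifies.
Qualifying: Option A, Option B, Option C. Lowest rate is 6.96% → Option A.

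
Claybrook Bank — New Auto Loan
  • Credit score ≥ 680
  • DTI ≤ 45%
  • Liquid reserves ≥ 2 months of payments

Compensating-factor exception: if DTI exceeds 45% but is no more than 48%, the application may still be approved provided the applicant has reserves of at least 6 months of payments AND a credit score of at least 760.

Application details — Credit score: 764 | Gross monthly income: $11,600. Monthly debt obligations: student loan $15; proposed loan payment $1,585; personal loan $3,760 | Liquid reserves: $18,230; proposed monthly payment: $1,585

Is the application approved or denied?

Approved

Credit score 764 ≥ 680 (meets base)
Total debts = (15 + 1,585 + 3,760) = 5,360. DTI: 5,360 ÷ 11,600 = 46.2%, over the 45% base limit.
Reserves: 18,230 ÷ 1,585 = 11.5 months (meets 2-month minimum)
46.2% falls in the override range (45%–48%), so the compensating-factor test applies.
Reserves 11.5 ≥ 6 months; credit score 764 ≥ 760.
Both compensating conditions met → exception applies.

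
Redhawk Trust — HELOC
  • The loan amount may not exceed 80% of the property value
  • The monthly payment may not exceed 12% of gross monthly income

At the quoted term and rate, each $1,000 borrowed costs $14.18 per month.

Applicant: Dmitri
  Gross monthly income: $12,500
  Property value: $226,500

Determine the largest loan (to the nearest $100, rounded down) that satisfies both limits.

$105,700

Payment cap: 12% × $12,500 = $1,500/month.
At $14.18 per $1,000, that supports 1,500/14.18 × 1,000 ≈ $105,782 → $105,700.
LTV cap: 80% × $226,500 = $181,200 → $181,200.
Binding constraint: payment-to-income.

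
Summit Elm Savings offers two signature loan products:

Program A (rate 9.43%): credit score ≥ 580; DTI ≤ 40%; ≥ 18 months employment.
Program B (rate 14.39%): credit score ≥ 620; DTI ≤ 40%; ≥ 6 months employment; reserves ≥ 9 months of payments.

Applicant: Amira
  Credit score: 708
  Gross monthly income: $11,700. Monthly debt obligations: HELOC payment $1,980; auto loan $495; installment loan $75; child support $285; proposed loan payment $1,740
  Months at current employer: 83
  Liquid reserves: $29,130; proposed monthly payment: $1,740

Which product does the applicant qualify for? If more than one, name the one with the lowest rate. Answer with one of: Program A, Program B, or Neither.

Program A

Total debts = (1,980 + 495 + 75 + 285 + 1,740) = 4,575; DTI = 4,575/11,700 = 39.1%.
Reserves = 29,130/1,740 = 16.7 months.
Program A: score 708 ≥ 580; DTI 39.1% ≤ 40%; employment 83 ≥ 18 mo → qualifies.
Program B: score 708 ≥ 620; DTI 39.1% ≤ 40%; employment 83 ≥ 6 mo; reserves 16.7 ≥ 9 mo → qualifies.
Qualifying: Program A, Program B. Lowest rate is 9.43% → Program A.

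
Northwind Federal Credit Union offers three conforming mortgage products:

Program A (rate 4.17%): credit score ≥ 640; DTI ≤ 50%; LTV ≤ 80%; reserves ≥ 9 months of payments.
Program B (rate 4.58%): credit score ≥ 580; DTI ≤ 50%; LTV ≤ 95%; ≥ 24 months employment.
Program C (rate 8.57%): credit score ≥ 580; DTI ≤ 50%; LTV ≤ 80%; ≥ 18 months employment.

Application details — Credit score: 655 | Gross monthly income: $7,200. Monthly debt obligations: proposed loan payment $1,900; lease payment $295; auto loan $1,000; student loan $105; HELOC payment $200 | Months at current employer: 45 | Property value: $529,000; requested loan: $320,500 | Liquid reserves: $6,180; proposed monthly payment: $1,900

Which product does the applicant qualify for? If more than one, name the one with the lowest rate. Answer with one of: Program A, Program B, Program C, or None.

Total debts = (1,900 + 295 + 1,000 + 105 + 200) = 3,500; DTI = 3,500/7,200 = 48.6%.
LTV = 320,500/529,000 = 60.6%.
Reserves = 6,180/1,900 = 3.3 months.
Program A: score 655 ≥ 640; DTI 48.6% ≤ 50%; LTV 60.6% ≤ 80%; reserves 3.3 < 9 mo → does not qualify.
Program B: score 655 ≥ 580; DTI 48.6% ≤ 50%; LTV 60.6% ≤ 95%; employment 45 ≥ 24 mo → qualifies.
Program C: score 655 ≥ 580; DTI 48.6% ≤ 50%; LTV 60.6% ≤ 80%; employment 45 ≥ 18 mo → qualifies.
Qualifying: Program B, Program C. Lowest rate is 4.58% → Program B.

Program B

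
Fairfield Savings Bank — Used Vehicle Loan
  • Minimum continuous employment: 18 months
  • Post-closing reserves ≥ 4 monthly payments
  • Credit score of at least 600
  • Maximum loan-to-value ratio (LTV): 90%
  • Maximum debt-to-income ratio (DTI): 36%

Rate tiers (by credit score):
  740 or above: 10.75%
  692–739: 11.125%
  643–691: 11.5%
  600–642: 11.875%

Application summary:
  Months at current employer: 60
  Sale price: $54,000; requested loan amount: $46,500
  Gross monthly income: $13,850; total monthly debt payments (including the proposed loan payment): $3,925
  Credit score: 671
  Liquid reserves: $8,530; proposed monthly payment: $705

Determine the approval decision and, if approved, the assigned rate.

Approved at 11.5%

Credit score 671 ≥ 600 (meets minimum)
DTI = 3,925/13,850 = 28.3% ≤ 36%
Liquid reserves cover 8,530/705 = 12.1 months — ≥ 4 required
Employment 60 ≥ 18 months
LTV = 46,500/54,000 = 86.1% ≤ 90%
All requirements met. Score 671 falls in the 643–691 tier → 11.5%.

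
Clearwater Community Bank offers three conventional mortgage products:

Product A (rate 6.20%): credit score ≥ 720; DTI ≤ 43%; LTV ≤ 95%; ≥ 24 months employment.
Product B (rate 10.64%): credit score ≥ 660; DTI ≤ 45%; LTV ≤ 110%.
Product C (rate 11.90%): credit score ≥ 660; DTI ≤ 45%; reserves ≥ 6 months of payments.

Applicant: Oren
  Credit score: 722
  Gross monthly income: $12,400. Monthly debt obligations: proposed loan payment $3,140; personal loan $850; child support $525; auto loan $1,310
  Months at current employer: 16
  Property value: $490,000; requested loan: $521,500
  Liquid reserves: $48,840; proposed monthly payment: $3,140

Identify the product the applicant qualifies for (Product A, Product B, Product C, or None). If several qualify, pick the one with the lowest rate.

Total debts = (3,140 + 850 + 525 + 1,310) = 5,825; DTI = 5,825/12,400 = 47%.
LTV = 521,500/490,000 = 106.4%.
Reserves = 48,840/3,140 = 15.6 months.
Product A: score 722 ≥ 720; DTI 47% > 43%; LTV 106.4% > 95%; employment 16 < 24 mo → does not qualify.
Product B: score 722 ≥ 660; DTI 47% > 45%; LTV 106.4% ≤ 110% → does not qualify.
Product C: score 722 ≥ 660; DTI 47% > 45%; reserves 15.6 ≥ 6 mo → does not qualify.

None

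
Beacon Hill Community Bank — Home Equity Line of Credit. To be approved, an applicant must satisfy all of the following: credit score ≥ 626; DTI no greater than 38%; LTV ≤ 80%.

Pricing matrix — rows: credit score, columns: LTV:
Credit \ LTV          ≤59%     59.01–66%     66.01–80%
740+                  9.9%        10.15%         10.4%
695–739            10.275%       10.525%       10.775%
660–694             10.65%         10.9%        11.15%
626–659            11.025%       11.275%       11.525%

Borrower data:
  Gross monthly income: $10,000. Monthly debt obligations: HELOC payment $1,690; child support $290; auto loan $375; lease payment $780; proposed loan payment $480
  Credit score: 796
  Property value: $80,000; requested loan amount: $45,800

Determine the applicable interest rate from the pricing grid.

Credit score 796 ≥ 626; Total monthly debts = (1,690 + 290 + 375 + 780 + 480) = 3,615. Debt-to-income = 3,615/10,000 = 36.1% — meets 38% limit
LTV: 45,800 ÷ 80,000 = 57.2%, within 80% cap
Score 796 is in the 740+ band; LTV 57.2% is in the ≤59% band → 9.9%.

9.9%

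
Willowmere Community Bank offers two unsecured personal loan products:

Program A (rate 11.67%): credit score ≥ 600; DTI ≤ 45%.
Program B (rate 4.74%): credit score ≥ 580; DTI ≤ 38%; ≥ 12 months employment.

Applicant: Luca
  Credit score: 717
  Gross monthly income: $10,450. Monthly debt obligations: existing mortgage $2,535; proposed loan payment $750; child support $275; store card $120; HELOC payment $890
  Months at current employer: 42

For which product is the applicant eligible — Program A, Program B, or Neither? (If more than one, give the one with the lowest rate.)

Total debts = (2,535 + 750 + 275 + 120 + 890) = 4,570; DTI = 4,570/10,450 = 43.7%.
Program A: score 717 ≥ 600; DTI 43.7% ≤ 45% → qualifies.
Program B: score 717 ≥ 580; DTI 43.7% > 38%; employment 42 ≥ 12 mo → does not qualify.

Program A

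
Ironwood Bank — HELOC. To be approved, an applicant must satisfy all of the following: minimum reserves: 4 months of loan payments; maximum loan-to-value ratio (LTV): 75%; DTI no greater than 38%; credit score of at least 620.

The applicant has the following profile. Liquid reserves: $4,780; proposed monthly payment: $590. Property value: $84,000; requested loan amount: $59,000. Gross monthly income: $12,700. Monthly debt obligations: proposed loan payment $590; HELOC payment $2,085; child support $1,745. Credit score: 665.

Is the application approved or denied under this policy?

Reserves: 4,780 ÷ 590 = 8.1 months (meets 4-month minimum)
LTV = 59,000/84,000 = 70.2% ≤ 75%
Total monthly debts = (590 + 2,085 + 1,745) = 4,420. Debt-to-income = 4,420/12,700 = 34.8% — meets 38% limit
Credit score 665 ≥ 620 (meets)
All criteria satisfied.

Approved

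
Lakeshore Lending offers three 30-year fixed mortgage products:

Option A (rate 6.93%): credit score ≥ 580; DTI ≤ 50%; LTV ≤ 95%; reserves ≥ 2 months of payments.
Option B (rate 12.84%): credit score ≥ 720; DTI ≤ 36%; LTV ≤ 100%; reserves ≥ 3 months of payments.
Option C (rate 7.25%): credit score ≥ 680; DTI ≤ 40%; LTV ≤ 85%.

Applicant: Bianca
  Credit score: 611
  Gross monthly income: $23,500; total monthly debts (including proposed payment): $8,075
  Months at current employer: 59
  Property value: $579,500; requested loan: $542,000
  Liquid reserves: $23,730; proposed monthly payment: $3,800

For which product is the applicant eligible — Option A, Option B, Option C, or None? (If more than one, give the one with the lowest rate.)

Option A

DTI = 8,075/23,500 = 34.4%.
LTV = 542,000/579,500 = 93.5%.
Reserves = 23,730/3,800 = 6.2 months.
Option A: score 611 ≥ 580; DTI 34.4% ≤ 50%; LTV 93.5% ≤ 95%; reserves 6.2 ≥ 2 mo → qualifies.
Option B: score 611 < 720; DTI 34.4% ≤ 36%; LTV 93.5% ≤ 100%; reserves 6.2 ≥ 3 mo → does not qualify.
Option C: score 611 < 680; DTI 34.4% ≤ 40%; LTV 93.5% > 85% → does not qualify.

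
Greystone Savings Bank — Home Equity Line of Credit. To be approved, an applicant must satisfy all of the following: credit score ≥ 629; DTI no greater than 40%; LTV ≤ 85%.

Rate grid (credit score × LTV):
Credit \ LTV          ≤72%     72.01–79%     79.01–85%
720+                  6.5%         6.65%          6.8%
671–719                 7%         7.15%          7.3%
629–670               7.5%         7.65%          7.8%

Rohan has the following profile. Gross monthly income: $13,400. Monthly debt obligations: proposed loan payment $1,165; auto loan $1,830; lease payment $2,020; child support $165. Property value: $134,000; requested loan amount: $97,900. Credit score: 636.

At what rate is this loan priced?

Credit score 636 ≥ 629; Total monthly debts = (1,165 + 1,830 + 2,020 + 165) = 5,180. DTI: 5,180 ÷ 13,400 = 38.7%, within the 40% cap
LTV: 97,900 ÷ 134,000 = 73.1%, within 85% cap
Row: 636 falls in 629–670. Column: 73.1% falls in 72.01–79%. Rate = 7.65%.

7.65%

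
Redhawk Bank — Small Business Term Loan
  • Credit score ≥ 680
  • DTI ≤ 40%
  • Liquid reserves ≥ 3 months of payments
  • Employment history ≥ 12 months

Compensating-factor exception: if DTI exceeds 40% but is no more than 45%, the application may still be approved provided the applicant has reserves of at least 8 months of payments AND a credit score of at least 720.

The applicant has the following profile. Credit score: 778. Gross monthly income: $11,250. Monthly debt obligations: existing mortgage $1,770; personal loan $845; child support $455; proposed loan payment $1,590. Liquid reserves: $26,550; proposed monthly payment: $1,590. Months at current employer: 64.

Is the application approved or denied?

Approved

Credit score 778 ≥ 680 (meets base)
Total debts = (1,770 + 845 + 455 + 1,590) = 4,660. DTI: 4,660 ÷ 11,250 = 41.4%, over the 40% base limit.
Reserves = 26,550/1,590 = 16.7 months ≥ 3
Employment 64 ≥ 12 months
DTI 41.4% is within the 40%–45% exception band; checking compensating factors.
Override check — reserves: 16.7 mo (ok); score: 778 (ok).
Both override conditions satisfied; DTI exception granted.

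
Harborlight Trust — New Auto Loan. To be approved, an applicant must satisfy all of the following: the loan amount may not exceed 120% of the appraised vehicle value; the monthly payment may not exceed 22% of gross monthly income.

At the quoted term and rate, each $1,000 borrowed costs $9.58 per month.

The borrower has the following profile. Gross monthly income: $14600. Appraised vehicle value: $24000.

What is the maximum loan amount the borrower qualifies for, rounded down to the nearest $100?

$28,800

Payment cap: 22% × $14,600 = $3,212/month.
At $9.58 per $1,000, that supports 3,212/9.58 × 1,000 ≈ $335,281 → $335,200.
LTV cap: 120% × $24,000 = $28,800 → $28,800.
Binding constraint: loan-to-value.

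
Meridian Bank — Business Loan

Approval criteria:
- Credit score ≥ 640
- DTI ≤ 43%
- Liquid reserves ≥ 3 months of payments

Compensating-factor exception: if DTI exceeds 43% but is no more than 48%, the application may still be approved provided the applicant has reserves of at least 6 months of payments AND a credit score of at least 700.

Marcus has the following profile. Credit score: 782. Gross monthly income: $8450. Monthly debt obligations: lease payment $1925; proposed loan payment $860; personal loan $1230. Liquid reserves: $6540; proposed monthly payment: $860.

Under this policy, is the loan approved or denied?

Approved

Credit score 782 ≥ 640 (meets base)
Total debts = (1,925 + 860 + 1,230) = 4,015. DTI = 4,015/8,450 = 47.5% > 43% — standard DTI limit exceeded.
Reserves: 6,540 ÷ 860 = 7.6 months (meets 3-month minimum)
47.5% falls in the override range (43%–48%), so the compensating-factor test applies.
Override check — reserves: 7.6 mo (ok); score: 782 (ok).
Both override conditions satisfied; DTI exception granted.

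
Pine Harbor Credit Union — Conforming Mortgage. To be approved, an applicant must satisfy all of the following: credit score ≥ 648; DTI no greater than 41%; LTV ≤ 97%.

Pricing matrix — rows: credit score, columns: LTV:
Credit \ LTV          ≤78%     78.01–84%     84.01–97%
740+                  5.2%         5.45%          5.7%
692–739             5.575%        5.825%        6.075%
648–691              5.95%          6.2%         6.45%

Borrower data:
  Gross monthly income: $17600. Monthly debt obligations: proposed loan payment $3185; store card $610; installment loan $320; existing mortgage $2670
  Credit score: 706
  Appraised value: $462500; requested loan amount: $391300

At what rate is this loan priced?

Credit score 706 ≥ 648; Total monthly debts = (3,185 + 610 + 320 + 2,670) = 6,785. DTI: 6,785 ÷ 17,600 = 38.6%, within the 41% cap
LTV = 391,300/462,500 = 84.6% ≤ 97%
Credit 706 → row 692–739; LTV 84.6% → column 84.01–97%. Grid cell → 6.075%.

6.075%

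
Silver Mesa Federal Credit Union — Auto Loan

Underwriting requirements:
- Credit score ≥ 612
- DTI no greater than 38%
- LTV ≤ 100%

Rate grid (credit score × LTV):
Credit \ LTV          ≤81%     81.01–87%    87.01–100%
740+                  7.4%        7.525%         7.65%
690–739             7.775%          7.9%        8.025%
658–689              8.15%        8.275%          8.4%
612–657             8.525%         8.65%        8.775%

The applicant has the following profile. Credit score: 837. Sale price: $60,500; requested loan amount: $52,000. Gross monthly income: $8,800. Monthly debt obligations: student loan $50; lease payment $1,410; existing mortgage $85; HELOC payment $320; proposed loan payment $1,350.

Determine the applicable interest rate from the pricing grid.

7.525%

Credit score 837 ≥ 612; Total monthly debts = (50 + 1,410 + 85 + 320 + 1,350) = 3,215. DTI: 3,215 ÷ 8,800 = 36.5%, within the 38% cap
LTV = 52,000/60,500 = 86% ≤ 100%
Row: 837 falls in 740+. Column: 86% falls in 81.01–87%. Rate = 7.525%.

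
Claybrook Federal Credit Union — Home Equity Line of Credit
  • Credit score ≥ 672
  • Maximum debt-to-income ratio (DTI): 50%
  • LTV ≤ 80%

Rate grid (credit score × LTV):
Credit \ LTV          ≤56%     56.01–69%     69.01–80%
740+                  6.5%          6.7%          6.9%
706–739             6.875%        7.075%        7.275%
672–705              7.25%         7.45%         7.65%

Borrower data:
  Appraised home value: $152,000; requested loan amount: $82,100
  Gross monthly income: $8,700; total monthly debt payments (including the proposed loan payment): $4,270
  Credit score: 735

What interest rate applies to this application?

Credit score 735 ≥ 672; DTI = 4,270/8,700 = 49.1% ≤ 50%
LTV: 82,100 ÷ 152,000 = 54%, within 80% cap
Credit 735 → row 706–739; LTV 54% → column ≤56%. Grid cell → 6.875%.

6.875%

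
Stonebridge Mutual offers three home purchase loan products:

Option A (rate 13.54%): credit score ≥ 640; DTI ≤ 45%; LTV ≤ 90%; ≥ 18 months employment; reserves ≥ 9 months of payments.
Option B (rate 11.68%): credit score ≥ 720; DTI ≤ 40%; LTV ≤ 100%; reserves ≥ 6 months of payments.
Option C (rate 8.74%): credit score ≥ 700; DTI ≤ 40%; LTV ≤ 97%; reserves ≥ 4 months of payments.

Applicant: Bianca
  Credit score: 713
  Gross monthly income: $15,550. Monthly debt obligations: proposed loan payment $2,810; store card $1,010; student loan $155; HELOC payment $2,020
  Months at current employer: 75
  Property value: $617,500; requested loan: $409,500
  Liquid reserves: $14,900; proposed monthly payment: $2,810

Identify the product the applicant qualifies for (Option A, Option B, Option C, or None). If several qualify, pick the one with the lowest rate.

Total debts = (2,810 + 1,010 + 155 + 2,020) = 5,995; DTI = 5,995/15,550 = 38.6%.
LTV = 409,500/617,500 = 66.3%.
Reserves = 14,900/2,810 = 5.3 months.
Option A: score 713 ≥ 640; DTI 38.6% ≤ 45%; LTV 66.3% ≤ 90%; employment 75 ≥ 18 mo; reserves 5.3 < 9 mo → does not qualify.
Option B: score 713 < 720; DTI 38.6% ≤ 40%; LTV 66.3% ≤ 100%; reserves 5.3 < 6 mo → does not qualify.
Option C: score 713 ≥ 700; DTI 38.6% ≤ 40%; LTV 66.3% ≤ 97%; reserves 5.3 ≥ 4 mo → qualifies.

Option C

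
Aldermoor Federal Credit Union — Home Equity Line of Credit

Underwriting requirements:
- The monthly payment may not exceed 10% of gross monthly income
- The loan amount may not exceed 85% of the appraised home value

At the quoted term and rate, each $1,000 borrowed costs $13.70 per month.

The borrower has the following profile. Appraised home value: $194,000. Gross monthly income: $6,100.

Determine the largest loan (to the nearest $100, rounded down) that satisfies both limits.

$44,500

Payment cap: 10% × $6,100 = $610/month.
At $13.70 per $1,000, that supports 610/13.70 × 1,000 ≈ $44,525 → $44,500.
LTV cap: 85% × $194,000 = $164,900 → $164,900.
Binding constraint: payment-to-income.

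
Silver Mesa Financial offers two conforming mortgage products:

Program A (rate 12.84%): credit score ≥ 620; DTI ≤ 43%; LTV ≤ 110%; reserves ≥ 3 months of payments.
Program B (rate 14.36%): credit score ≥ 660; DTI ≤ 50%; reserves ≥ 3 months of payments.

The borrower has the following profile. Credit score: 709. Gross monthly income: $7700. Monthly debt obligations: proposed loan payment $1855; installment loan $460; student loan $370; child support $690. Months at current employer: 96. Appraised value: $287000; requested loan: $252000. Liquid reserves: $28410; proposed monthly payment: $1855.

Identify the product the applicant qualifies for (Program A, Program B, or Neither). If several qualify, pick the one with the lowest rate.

Total debts = (1,855 + 460 + 370 + 690) = 3,375; DTI = 3,375/7,700 = 43.8%.
LTV = 252,000/287,000 = 87.8%.
Reserves = 28,410/1,855 = 15.3 months.
Program A: score 709 ≥ 620; DTI 43.8% > 43%; LTV 87.8% ≤ 110%; reserves 15.3 ≥ 3 mo → does not qualify.
Program B: score 709 ≥ 660; DTI 43.8% ≤ 50%; reserves 15.3 ≥ 3 mo → qualifies.

Program B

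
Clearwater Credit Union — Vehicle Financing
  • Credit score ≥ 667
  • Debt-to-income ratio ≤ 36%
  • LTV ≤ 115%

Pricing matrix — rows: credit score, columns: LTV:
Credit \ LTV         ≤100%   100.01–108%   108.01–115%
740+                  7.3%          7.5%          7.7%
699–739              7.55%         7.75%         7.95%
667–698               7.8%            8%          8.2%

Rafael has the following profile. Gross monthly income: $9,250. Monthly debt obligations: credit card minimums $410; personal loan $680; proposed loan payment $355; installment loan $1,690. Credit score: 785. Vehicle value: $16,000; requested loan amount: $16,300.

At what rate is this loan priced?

Credit score 785 ≥ 667; Total monthly debts = (410 + 680 + 355 + 1,690) = 3,135. DTI = 3,135/9,250 = 33.9% ≤ 36%
LTV = 16,300/16,000 = 101.9% ≤ 115%
Row: 785 falls in 740+. Column: 101.9% falls in 100.01–108%. Rate = 7.5%.

7.5%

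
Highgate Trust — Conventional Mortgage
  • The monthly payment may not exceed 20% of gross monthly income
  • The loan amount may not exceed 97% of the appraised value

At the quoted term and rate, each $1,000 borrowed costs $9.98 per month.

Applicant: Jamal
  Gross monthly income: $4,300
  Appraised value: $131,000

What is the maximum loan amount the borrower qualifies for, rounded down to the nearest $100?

$86,100

Payment cap: 20% × $4,300 = $860/month.
At $9.98 per $1,000, that supports 860/9.98 × 1,000 ≈ $86,172 → $86,100.
LTV cap: 97% × $131,000 = $127,070 → $127,000.
Binding constraint: payment-to-income.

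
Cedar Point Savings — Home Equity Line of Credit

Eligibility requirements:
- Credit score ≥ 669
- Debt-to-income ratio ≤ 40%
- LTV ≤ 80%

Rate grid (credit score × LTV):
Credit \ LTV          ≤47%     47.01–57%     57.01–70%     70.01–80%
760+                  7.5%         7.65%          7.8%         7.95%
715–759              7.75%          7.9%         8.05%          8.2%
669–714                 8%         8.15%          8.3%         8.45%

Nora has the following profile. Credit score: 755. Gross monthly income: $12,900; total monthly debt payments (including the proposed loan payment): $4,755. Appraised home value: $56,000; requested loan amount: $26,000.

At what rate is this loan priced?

7.75%

Credit score 755 ≥ 669; Debt-to-income = 4,755/12,900 = 36.9% — meets 40% limit
LTV: 26,000 ÷ 56,000 = 46.4%, within 80% cap
Score 755 is in the 715–759 band; LTV 46.4% is in the ≤47% band → 7.75%.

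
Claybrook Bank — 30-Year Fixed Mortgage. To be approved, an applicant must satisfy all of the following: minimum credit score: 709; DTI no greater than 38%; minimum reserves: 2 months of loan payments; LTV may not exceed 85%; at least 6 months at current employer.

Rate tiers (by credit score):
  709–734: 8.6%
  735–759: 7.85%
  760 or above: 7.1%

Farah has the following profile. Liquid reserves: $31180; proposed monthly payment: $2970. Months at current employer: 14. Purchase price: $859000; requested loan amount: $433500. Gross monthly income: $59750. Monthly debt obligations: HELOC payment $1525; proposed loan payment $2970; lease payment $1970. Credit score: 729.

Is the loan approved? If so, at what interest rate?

Credit score 729 ≥ 709 (meets minimum)
Reserves = 31,180/2,970 = 10.5 months ≥ 2
Loan-to-value = 433,500/859,000 = 50.5% — pass (85% max)
Employment 14 ≥ 6 months
Total monthly debts = (1,525 + 2,970 + 1,970) = 6,465. Debt-to-income = 6,465/59,750 = 10.8% — meets 38% limit
All requirements met. Score 729 falls in the 709–734 tier → 8.6%.

Approved at 8.6%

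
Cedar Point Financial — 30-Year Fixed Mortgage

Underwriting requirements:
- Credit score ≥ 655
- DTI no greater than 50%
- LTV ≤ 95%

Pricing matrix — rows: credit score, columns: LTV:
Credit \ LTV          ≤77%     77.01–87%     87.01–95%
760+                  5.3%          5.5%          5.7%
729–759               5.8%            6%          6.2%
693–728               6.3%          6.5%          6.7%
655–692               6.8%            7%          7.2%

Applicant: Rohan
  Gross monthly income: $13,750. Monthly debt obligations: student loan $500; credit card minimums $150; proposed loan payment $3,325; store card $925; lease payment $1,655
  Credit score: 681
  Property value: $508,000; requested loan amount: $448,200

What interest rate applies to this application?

7.2%

Credit score 681 ≥ 655; Total monthly debts = (500 + 150 + 3,325 + 925 + 1,655) = 6,555. DTI = 6,555/13,750 = 47.7% ≤ 50%
LTV = 448,200/508,000 = 88.2% ≤ 95%
Row: 681 falls in 655–692. Column: 88.2% falls in 87.01–95%. Rate = 7.2%.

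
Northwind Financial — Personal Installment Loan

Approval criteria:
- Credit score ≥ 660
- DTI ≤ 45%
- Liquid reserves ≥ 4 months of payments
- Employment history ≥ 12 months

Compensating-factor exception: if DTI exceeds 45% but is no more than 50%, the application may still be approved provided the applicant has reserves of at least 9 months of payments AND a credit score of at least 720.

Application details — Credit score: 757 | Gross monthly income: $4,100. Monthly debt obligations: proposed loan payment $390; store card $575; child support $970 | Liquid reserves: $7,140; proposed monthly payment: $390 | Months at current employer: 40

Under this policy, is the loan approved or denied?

Approved

Credit score 757 ≥ 660 (meets base)
Total debts = (390 + 575 + 970) = 1,935. DTI: 1,935 ÷ 4,100 = 47.2%, over the 45% base limit.
Reserves: 7,140 ÷ 390 = 18.3 months (meets 4-month minimum)
Employment 40 ≥ 12 months
DTI 47.2% is within the 45%–50% exception band; checking compensating factors.
Reserves 18.3 ≥ 9 months; credit score 757 ≥ 720.
Both compensating conditions met → exception applies.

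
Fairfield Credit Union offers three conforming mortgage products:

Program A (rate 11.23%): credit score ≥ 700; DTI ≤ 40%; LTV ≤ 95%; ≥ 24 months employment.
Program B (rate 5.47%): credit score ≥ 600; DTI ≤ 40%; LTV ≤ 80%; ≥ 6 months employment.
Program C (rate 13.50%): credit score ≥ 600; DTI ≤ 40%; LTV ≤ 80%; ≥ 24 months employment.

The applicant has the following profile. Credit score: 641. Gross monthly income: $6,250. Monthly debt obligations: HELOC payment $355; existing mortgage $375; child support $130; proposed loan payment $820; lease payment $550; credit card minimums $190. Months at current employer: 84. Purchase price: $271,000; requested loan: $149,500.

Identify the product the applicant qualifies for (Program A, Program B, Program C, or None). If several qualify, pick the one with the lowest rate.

Total debts = (355 + 375 + 130 + 820 + 550 + 190) = 2,420; DTI = 2,420/6,250 = 38.7%.
LTV = 149,500/271,000 = 55.2%.
Program A: score 641 < 700; DTI 38.7% ≤ 40%; LTV 55.2% ≤ 95%; employment 84 ≥ 24 mo → does not qualify.
Program B: score 641 ≥ 600; DTI 38.7% ≤ 40%; LTV 55.2% ≤ 80%; employment 84 ≥ 6 mo → qualifies.
Program C: score 641 ≥ 600; DTI 38.7% ≤ 40%; LTV 55.2% ≤ 80%; employment 84 ≥ 24 mo → qualifies.
Qualifying: Program B, Program C. Lowest rate is 5.47% → Program B.

Program B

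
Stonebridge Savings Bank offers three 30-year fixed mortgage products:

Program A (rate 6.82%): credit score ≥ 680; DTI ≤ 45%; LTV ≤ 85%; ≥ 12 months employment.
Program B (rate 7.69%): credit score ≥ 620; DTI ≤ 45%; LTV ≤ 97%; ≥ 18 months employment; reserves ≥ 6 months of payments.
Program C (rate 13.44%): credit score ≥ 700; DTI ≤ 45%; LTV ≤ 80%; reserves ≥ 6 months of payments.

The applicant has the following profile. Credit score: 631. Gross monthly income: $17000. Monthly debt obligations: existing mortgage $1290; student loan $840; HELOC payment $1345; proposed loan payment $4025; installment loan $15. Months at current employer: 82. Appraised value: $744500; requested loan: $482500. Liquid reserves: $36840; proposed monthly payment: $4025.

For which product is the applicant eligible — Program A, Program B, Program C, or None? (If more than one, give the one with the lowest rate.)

Program B

Total debts = (1,290 + 840 + 1,345 + 4,025 + 15) = 7,515; DTI = 7,515/17,000 = 44.2%.
LTV = 482,500/744,500 = 64.8%.
Reserves = 36,840/4,025 = 9.2 months.
Program A: score 631 < 680; DTI 44.2% ≤ 45%; LTV 64.8% ≤ 85%; employment 82 ≥ 12 mo → does not qualify.
Program B: score 631 ≥ 620; DTI 44.2% ≤ 45%; LTV 64.8% ≤ 97%; employment 82 ≥ 18 mo; reserves 9.2 ≥ 6 mo → qualifies.
Program C: score 631 < 700; DTI 44.2% ≤ 45%; LTV 64.8% ≤ 80%; reserves 9.2 ≥ 6 mo → does not qualify.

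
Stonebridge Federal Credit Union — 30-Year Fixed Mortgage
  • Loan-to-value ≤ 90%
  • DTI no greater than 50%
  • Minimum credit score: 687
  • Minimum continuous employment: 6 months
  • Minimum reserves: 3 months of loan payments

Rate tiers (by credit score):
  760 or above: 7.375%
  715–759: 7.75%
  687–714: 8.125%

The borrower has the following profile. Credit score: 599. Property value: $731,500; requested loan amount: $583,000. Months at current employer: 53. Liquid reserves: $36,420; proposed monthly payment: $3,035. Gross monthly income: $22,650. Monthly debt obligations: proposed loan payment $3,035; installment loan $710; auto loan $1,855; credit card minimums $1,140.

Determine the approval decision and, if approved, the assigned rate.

Denied

Credit score 599 < 687 (below minimum)
Total monthly debts = (3,035 + 710 + 1,855 + 1,140) = 6,740. Debt-to-income = 6,740/22,650 = 29.8% — meets 50% limit
Employment 53 ≥ 6 months
LTV = 583,000/731,500 = 79.7% ≤ 90%
Liquid reserves cover 36,420/3,035 = 12.0 months — ≥ 3 required
Not all requirements met → denied.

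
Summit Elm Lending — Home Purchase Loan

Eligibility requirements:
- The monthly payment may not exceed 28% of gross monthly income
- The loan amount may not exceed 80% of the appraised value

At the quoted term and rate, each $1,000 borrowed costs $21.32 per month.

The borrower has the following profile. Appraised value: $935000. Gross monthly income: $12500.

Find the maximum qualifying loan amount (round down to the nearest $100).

$164,100

Payment cap: 28% × $12,500 = $3,500/month.
At $21.32 per $1,000, that supports 3,500/21.32 × 1,000 ≈ $164,165 → $164,100.
LTV cap: 80% × $935,000 = $748,000 → $748,000.
Binding constraint: payment-to-income.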